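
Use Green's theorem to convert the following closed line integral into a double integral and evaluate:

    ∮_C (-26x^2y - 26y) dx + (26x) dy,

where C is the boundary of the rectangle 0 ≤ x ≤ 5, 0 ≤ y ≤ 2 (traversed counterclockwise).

Green's theorem converts the closed line integral into a double integral over the enclosed region D:

    ∮_C P dx + Q dy = ∬_D (∂Q/∂x - ∂P/∂y) dA.

Here P = -26x^2y - 26y, Q = 26x, so

    ∂Q/∂x = 26,    ∂P/∂y = -26x^2 - 26,
    ∂Q/∂x - ∂P/∂y = 26x^2 + 52.

D is the region 0 ≤ x ≤ 5, 0 ≤ y ≤ 2. Evaluating the double integral:

    ∬_D (26x^2 + 52) dA = ∫_0^{5} ∫_0^{2} (26x^2 + 52) dy dx.

Inner (y from 0 to 2): 52x^2 + 104.
Outer (x from 0 to 5): 8060/3.

Therefore ∮_C P dx + Q dy = 8060/3.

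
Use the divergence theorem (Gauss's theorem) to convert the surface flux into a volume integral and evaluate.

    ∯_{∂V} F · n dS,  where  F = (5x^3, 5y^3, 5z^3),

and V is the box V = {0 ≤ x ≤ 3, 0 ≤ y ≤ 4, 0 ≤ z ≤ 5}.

By the divergence theorem,

    ∯_{∂V} F · n dS = ∭_V (∇ · F) dV.

Compute the divergence:
    ∇ · F = ∂F_x/∂x + ∂F_y/∂y + ∂F_z/∂z = 15x^2 + 15y^2 + 15z^2.

V is a rectangular box, so dV = dx dy dz with 0 ≤ x ≤ 3, 0 ≤ y ≤ 4, 0 ≤ z ≤ 5.

Integrate (15x^2 + 15y^2 + 15z^2) over V as an iterated integral:

    ∭_V (∇·F) dV = ∫_0^{3} ∫_0^{4} ∫_0^{5} (15x^2 + 15y^2 + 15z^2) dz dy dx.

Inner (z from 0 to 5): 75x^2 + 75y^2 + 625.
Middle (y from 0 to 4): 300x^2 + 4100.
Outer (x from 0 to 3): 15000.

Therefore ∯_{∂V} F · n dS = 15000.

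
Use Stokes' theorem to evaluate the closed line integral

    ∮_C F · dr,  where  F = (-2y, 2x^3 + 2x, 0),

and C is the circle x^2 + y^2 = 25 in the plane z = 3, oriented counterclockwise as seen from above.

Let S be the flat disk x^2 + y^2 ≤ 25 in the plane z = 3, with upward unit normal n̂ = ẑ. By Stokes' theorem,

    ∮_C F · dr = ∬_S (∇ × F) · n̂ dS = ∬_D (curl F)_z dA,

where D is the disk x^2 + y^2 ≤ 25.

Compute the curl of F = (-2y, 2x^3 + 2x, 0):
    (∇ × F)_x = ∂F_z/∂y - ∂F_y/∂z = 0,
    (∇ × F)_y = ∂F_x/∂z - ∂F_z/∂x = 0,
    (∇ × F)_z = ∂F_y/∂x - ∂F_x/∂y = 6x^2 + 4.

On z = 3, (curl F)_z = 6x^2 + 4.

Convert to polar (x = r cos θ, y = r sin θ, dA = r dr dθ); the integrand becomes 6r^2cos(θ)^2 + 4, so

    ∬_D (curl F)_z dA = ∫_0^{2π} ∫_0^{5} (6r^2cos(θ)^2 + 4) · r dr dθ.

Inner (r from 0 to 5): 1875cos(θ)^2/2 + 50.
Outer (θ from 0 to 2π): 2075π/2.

Therefore ∮_C F · dr = 2075π/2.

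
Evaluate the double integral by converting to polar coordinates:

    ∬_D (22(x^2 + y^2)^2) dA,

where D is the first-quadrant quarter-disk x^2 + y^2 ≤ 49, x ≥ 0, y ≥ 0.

The region D is 0 ≤ r ≤ 7, 0 ≤ θ ≤ π/2 in polar coordinates, where x = r cos(θ), y = r sin(θ), and dA = r dr dθ.

Under the substitution, the integrand becomes 22r^4, so

    ∬_D (22(x^2 + y^2)^2) dA = ∫_{0}^{π/2} ∫_{0}^{7} (22r^4) · r dr dθ.

Inner integral (in r): ∫_{0}^{7} (22r^4) · r dr = 1294139/3.

Outer integral (in θ): ∫_{0}^{π/2} (1294139/3) dθ = 1294139π/6.

Therefore ∬_D (22(x^2 + y^2)^2) dA = 1294139π/6.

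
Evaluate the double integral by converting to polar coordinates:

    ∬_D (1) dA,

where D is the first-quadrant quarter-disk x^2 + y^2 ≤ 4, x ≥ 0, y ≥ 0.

The region D is 0 ≤ r ≤ 2, 0 ≤ θ ≤ π/2 in polar coordinates, where x = r cos(θ), y = r sin(θ), and dA = r dr dθ.

Under the substitution, the integrand becomes 1, so

    ∬_D (1) dA = ∫_{0}^{π/2} ∫_{0}^{2} (1) · r dr dθ.

Inner integral (in r): ∫_{0}^{2} (1) · r dr = 2.

Outer integral (in θ): ∫_{0}^{π/2} (2) dθ = π.

Therefore ∬_D (1) dA = π.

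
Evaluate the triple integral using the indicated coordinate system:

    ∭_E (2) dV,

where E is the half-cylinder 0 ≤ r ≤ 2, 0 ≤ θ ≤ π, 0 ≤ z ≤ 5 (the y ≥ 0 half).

In cylindrical coordinates, x = r cos(θ), y = r sin(θ), z = z, and dV = r dr dθ dz.

The integrand becomes 2, so

    ∭_E (2) dV = ∫_{0}^{π} ∫_{0}^{2} ∫_{0}^{5} (2) · r dz dr dθ.

Inner (z): 10r.
Middle (r from 0 to 2): 20.
Outer (θ): 20π.

Therefore the triple integral equals 20π.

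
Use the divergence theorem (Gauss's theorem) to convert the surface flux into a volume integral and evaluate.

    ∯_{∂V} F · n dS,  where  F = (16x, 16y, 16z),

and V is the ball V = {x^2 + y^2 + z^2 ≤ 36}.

By the divergence theorem,

    ∯_{∂V} F · n dS = ∭_V (∇ · F) dV.

Compute the divergence:
    ∇ · F = ∂F_x/∂x + ∂F_y/∂y + ∂F_z/∂z = 16 + 16 + 16 = 48.

In spherical coordinates, x = ρ sin(φ) cos(θ), y = ρ sin(φ) sin(θ), z = ρ cos(φ), dV = ρ^2 sin(φ) dρ dφ dθ, with 0 ≤ ρ ≤ 6, 0 ≤ φ ≤ π, 0 ≤ θ ≤ 2π.

The integrand, after substitution and multiplying by the volume element, becomes (48) · ρ^2 sin(φ), so

    ∭_V (∇·F) dV = ∫_0^{2π} ∫_0^{π} ∫_0^{6} (48) · ρ^2 sin(φ) dρ dφ dθ.

Inner (ρ from 0 to 6): 3456sin(φ).
Middle (φ from 0 to π): 6912.
Outer (θ from 0 to 2π): 13824π.

Therefore ∯_{∂V} F · n dS = 13824π.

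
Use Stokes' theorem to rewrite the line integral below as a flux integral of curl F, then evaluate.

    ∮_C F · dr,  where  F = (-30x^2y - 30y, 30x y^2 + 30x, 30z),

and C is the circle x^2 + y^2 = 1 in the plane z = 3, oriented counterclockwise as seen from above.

Let S be the flat disk x^2 + y^2 ≤ 1 in the plane z = 3, with upward unit normal n̂ = ẑ. By Stokes' theorem,

    ∮_C F · dr = ∬_S (∇ × F) · n̂ dS = ∬_D (curl F)_z dA,

where D is the disk x^2 + y^2 ≤ 1.

Compute the curl of F = (-30x^2y - 30y, 30x y^2 + 30x, 30z):
    (∇ × F)_x = ∂F_z/∂y - ∂F_y/∂z = 0,
    (∇ × F)_y = ∂F_x/∂z - ∂F_z/∂x = 0,
    (∇ × F)_z = ∂F_y/∂x - ∂F_x/∂y = 30x^2 + 30y^2 + 60.

On z = 3, (curl F)_z = 30x^2 + 30y^2 + 60.

Convert to polar (x = r cos θ, y = r sin θ, dA = r dr dθ); the integrand becomes 30r^2 + 60, so

    ∬_D (curl F)_z dA = ∫_0^{2π} ∫_0^{1} (30r^2 + 60) · r dr dθ.

Inner (r from 0 to 1): 75/2.
Outer (θ from 0 to 2π): 75π.

Therefore ∮_C F · dr = 75π.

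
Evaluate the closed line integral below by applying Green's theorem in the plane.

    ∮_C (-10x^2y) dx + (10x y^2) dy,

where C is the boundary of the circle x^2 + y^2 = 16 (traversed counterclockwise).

Green's theorem converts the closed line integral into a double integral over the enclosed region D:

    ∮_C P dx + Q dy = ∬_D (∂Q/∂x - ∂P/∂y) dA.

Here P = -10x^2y, Q = 10x y^2, so

    ∂Q/∂x = 10y^2,    ∂P/∂y = -10x^2,
    ∂Q/∂x - ∂P/∂y = 10x^2 + 10y^2.

D is the region x^2 + y^2 ≤ 16. Evaluating the double integral:

In polar coordinates (x = r cos θ, y = r sin θ, dA = r dr dθ) the integrand becomes 10r^2, so

    ∬_D (10x^2 + 10y^2) dA = ∫_0^{2π} ∫_0^{4} (10r^2) · r dr dθ.

Inner (r from 0 to 4): 640.
Outer (θ from 0 to 2π): 1280π.

Therefore ∮_C P dx + Q dy = 1280π.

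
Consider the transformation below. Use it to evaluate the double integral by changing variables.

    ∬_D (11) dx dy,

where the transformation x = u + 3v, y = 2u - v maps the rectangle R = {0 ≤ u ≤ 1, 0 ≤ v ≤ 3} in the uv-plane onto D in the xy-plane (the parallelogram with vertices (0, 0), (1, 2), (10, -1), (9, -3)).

Compute the Jacobian determinant of (x, y) with respect to (u, v):

    ∂(x,y)/∂(u,v) = | 1  3 | = (1)(-1) - (3)(2) = -7.
                   | 2  -1 |

Its absolute value is |J| = 7 (the area scaling factor).

Substituting x = u + 3v, y = 2u - v into the integrand,

    11 → 11,

so the integral becomes

    ∬_R (11) · |J| du dv = ∫_0^1 ∫_0^3 (77) dv du.

Inner (v): 231.
Outer (u): 231.

Therefore ∬_D (11) dx dy = 231.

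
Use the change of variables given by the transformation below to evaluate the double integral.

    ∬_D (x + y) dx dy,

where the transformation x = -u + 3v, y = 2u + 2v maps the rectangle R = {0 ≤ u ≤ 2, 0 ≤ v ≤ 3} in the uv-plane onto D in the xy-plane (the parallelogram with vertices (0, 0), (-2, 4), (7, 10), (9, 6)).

Compute the Jacobian determinant of (x, y) with respect to (u, v):

    ∂(x,y)/∂(u,v) = | -1  3 | = (-1)(2) - (3)(2) = -8.
                   | 2  2 |

Its absolute value is |J| = 8 (the area scaling factor).

Substituting x = -u + 3v, y = 2u + 2v into the integrand,

    x + y → u + 5v,

so the integral becomes

    ∬_R (u + 5v) · |J| du dv = ∫_0^2 ∫_0^3 (8u + 40v) dv du.

Inner (v): 24u + 180.
Outer (u): 408.

Therefore ∬_D (x + y) dx dy = 408.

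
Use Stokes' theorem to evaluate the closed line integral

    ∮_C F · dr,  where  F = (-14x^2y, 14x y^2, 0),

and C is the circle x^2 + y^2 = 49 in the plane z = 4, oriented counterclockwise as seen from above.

Let S be the flat disk x^2 + y^2 ≤ 49 in the plane z = 4, with upward unit normal n̂ = ẑ. By Stokes' theorem,

    ∮_C F · dr = ∬_S (∇ × F) · n̂ dS = ∬_D (curl F)_z dA,

where D is the disk x^2 + y^2 ≤ 49.

Compute the curl of F = (-14x^2y, 14x y^2, 0):
    (∇ × F)_x = ∂F_z/∂y - ∂F_y/∂z = 0,
    (∇ × F)_y = ∂F_x/∂z - ∂F_z/∂x = 0,
    (∇ × F)_z = ∂F_y/∂x - ∂F_x/∂y = 14x^2 + 14y^2.

On z = 4, (curl F)_z = 14x^2 + 14y^2.

Convert to polar (x = r cos θ, y = r sin θ, dA = r dr dθ); the integrand becomes 14r^2, so

    ∬_D (curl F)_z dA = ∫_0^{2π} ∫_0^{7} (14r^2) · r dr dθ.

Inner (r from 0 to 7): 16807/2.
Outer (θ from 0 to 2π): 16807π.

Therefore ∮_C F · dr = 16807π.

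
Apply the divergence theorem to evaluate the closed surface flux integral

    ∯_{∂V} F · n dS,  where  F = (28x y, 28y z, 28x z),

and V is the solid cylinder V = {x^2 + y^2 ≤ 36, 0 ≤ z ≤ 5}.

By the divergence theorem,

    ∯_{∂V} F · n dS = ∭_V (∇ · F) dV.

Compute the divergence:
    ∇ · F = ∂F_x/∂x + ∂F_y/∂y + ∂F_z/∂z = 28y + 28z + 28x = 28x + 28y + 28z.

In cylindrical coordinates, x = r cos(θ), y = r sin(θ), z = z, dV = r dr dθ dz, with 0 ≤ r ≤ 6, 0 ≤ θ ≤ 2π, 0 ≤ z ≤ 5.

The integrand, after substitution and multiplying by the volume element, becomes (28sqrt(2)r sin(θ + π/4) + 28z) · r, so

    ∭_V (∇·F) dV = ∫_0^{2π} ∫_0^{6} ∫_0^{5} (28sqrt(2)r sin(θ + π/4) + 28z) · r dz dr dθ.

Inner (z from 0 to 5): 70r (2sqrt(2)r sin(θ + π/4) + 5).
Middle (r from 0 to 6): 10080sqrt(2)sin(θ + π/4) + 6300.
Outer (θ from 0 to 2π): 12600π.

Therefore ∯_{∂V} F · n dS = 12600π.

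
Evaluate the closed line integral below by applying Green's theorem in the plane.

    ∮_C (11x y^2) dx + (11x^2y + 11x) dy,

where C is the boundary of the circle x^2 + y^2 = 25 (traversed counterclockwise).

Green's theorem converts the closed line integral into a double integral over the enclosed region D:

    ∮_C P dx + Q dy = ∬_D (∂Q/∂x - ∂P/∂y) dA.

Here P = 11x y^2, Q = 11x^2y + 11x, so

    ∂Q/∂x = 22x y + 11,    ∂P/∂y = 22x y,
    ∂Q/∂x - ∂P/∂y = 11.

D is the region x^2 + y^2 ≤ 25. Evaluating the double integral:

In polar coordinates (x = r cos θ, y = r sin θ, dA = r dr dθ) the integrand becomes 11, so

    ∬_D (11) dA = ∫_0^{2π} ∫_0^{5} (11) · r dr dθ.

Inner (r from 0 to 5): 275/2.
Outer (θ from 0 to 2π): 275π.

Therefore ∮_C P dx + Q dy = 275π.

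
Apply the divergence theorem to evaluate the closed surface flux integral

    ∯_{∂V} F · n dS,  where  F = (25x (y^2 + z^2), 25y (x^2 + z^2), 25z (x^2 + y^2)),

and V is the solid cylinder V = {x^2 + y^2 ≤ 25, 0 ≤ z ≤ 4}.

By the divergence theorem,

    ∯_{∂V} F · n dS = ∭_V (∇ · F) dV.

Compute the divergence:
    ∇ · F = ∂F_x/∂x + ∂F_y/∂y + ∂F_z/∂z = 25y^2 + 25z^2 + 25x^2 + 25z^2 + 25x^2 + 25y^2 = 50x^2 + 50y^2 + 50z^2.

In cylindrical coordinates, x = r cos(θ), y = r sin(θ), z = z, dV = r dr dθ dz, with 0 ≤ r ≤ 5, 0 ≤ θ ≤ 2π, 0 ≤ z ≤ 4.

The integrand, after substitution and multiplying by the volume element, becomes (50r^2 + 50z^2) · r, so

    ∭_V (∇·F) dV = ∫_0^{2π} ∫_0^{5} ∫_0^{4} (50r^2 + 50z^2) · r dz dr dθ.

Inner (z from 0 to 4): 200r (r^2 + 16/3).
Middle (r from 0 to 5): 133750/3.
Outer (θ from 0 to 2π): 267500π/3.

Therefore ∯_{∂V} F · n dS = 267500π/3.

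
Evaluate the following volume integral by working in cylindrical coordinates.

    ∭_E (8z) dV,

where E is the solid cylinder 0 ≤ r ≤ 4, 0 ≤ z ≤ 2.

In cylindrical coordinates, x = r cos(θ), y = r sin(θ), z = z, and dV = r dr dθ dz.

The integrand becomes 8z, so

    ∭_E (8z) dV = ∫_{0}^{2π} ∫_{0}^{4} ∫_{0}^{2} (8z) · r dz dr dθ.

Inner (z): 16r.
Middle (r from 0 to 4): 128.
Outer (θ): 256π.

Therefore the triple integral equals 256π.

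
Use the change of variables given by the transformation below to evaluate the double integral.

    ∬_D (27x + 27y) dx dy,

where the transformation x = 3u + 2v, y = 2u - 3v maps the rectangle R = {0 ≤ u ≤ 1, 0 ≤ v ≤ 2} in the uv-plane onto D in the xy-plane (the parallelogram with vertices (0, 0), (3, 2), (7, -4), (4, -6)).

Compute the Jacobian determinant of (x, y) with respect to (u, v):

    ∂(x,y)/∂(u,v) = | 3  2 | = (3)(-3) - (2)(2) = -13.
                   | 2  -3 |

Its absolute value is |J| = 13 (the area scaling factor).

Substituting x = 3u + 2v, y = 2u - 3v into the integrand,

    27x + 27y → 135u - 27v,

so the integral becomes

    ∬_R (135u - 27v) · |J| du dv = ∫_0^1 ∫_0^2 (1755u - 351v) dv du.

Inner (v): 3510u - 702.
Outer (u): 1053.

Therefore ∬_D (27x + 27y) dx dy = 1053.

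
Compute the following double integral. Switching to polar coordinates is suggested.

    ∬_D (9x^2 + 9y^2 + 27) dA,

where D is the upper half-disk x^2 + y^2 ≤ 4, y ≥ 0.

The region D is 0 ≤ r ≤ 2, 0 ≤ θ ≤ π in polar coordinates, where x = r cos(θ), y = r sin(θ), and dA = r dr dθ.

Under the substitution, the integrand becomes 9r^2 + 27, so

    ∬_D (9x^2 + 9y^2 + 27) dA = ∫_{0}^{π} ∫_{0}^{2} (9r^2 + 27) · r dr dθ.

Inner integral (in r): ∫_{0}^{2} (9r^2 + 27) · r dr = 90.

Outer integral (in θ): ∫_{0}^{π} (90) dθ = 90π.

Therefore ∬_D (9x^2 + 9y^2 + 27) dA = 90π.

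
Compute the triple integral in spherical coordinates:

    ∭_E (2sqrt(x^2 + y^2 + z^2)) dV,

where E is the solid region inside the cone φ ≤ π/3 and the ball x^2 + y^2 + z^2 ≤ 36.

In spherical coordinates, x = ρ sin(φ) cos(θ), y = ρ sin(φ) sin(θ), z = ρ cos(φ), and dV = ρ^2 sin(φ) dρ dφ dθ.

The integrand becomes 2ρ, so

    ∭_E (2sqrt(x^2 + y^2 + z^2)) dV = ∫_{0}^{2π} ∫_{0}^{π/3} ∫_{0}^{6} (2ρ) · ρ^2 sin(φ) dρ dφ dθ.

Inner (ρ): 648sin(φ).
Middle (φ): 324.
Outer (θ): 648π.

Therefore the triple integral equals 648π.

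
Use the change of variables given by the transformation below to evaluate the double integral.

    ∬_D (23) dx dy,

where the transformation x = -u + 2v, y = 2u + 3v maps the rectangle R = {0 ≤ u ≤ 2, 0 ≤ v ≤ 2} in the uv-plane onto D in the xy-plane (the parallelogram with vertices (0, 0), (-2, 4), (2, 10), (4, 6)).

Compute the Jacobian determinant of (x, y) with respect to (u, v):

    ∂(x,y)/∂(u,v) = | -1  2 | = (-1)(3) - (2)(2) = -7.
                   | 2  3 |

Its absolute value is |J| = 7 (the area scaling factor).

Substituting x = -u + 2v, y = 2u + 3v into the integrand,

    23 → 23,

so the integral becomes

    ∬_R (23) · |J| du dv = ∫_0^2 ∫_0^2 (161) dv du.

Inner (v): 322.
Outer (u): 644.

Therefore ∬_D (23) dx dy = 644.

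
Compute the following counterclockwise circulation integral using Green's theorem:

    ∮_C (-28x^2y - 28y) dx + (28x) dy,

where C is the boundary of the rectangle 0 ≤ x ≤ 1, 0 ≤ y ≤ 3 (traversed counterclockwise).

Green's theorem converts the closed line integral into a double integral over the enclosed region D:

    ∮_C P dx + Q dy = ∬_D (∂Q/∂x - ∂P/∂y) dA.

Here P = -28x^2y - 28y, Q = 28x, so

    ∂Q/∂x = 28,    ∂P/∂y = -28x^2 - 28,
    ∂Q/∂x - ∂P/∂y = 28x^2 + 56.

D is the region 0 ≤ x ≤ 1, 0 ≤ y ≤ 3. Evaluating the double integral:

    ∬_D (28x^2 + 56) dA = ∫_0^{1} ∫_0^{3} (28x^2 + 56) dy dx.

Inner (y from 0 to 3): 84x^2 + 168.
Outer (x from 0 to 1): 196.

Therefore ∮_C P dx + Q dy = 196.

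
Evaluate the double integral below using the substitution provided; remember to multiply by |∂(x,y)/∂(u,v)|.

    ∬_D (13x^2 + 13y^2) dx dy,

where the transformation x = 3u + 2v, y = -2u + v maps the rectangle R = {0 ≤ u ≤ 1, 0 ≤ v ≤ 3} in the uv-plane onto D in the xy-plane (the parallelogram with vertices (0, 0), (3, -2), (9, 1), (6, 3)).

Compute the Jacobian determinant of (x, y) with respect to (u, v):

    ∂(x,y)/∂(u,v) = | 3  2 | = (3)(1) - (2)(-2) = 7.
                   | -2  1 |

Its absolute value is |J| = 7 (the area scaling factor).

Substituting x = 3u + 2v, y = -2u + v into the integrand,

    13x^2 + 13y^2 → 169u^2 + 104u v + 65v^2,

so the integral becomes

    ∬_R (169u^2 + 104u v + 65v^2) · |J| du dv = ∫_0^1 ∫_0^3 (1183u^2 + 728u v + 455v^2) dv du.

Inner (v): 3549u^2 + 3276u + 4095.
Outer (u): 6916.

Therefore ∬_D (13x^2 + 13y^2) dx dy = 6916.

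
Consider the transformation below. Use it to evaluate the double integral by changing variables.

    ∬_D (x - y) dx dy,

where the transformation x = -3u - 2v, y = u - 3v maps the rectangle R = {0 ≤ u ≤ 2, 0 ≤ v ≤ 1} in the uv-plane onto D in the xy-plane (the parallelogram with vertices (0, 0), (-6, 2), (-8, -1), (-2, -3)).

Compute the Jacobian determinant of (x, y) with respect to (u, v):

    ∂(x,y)/∂(u,v) = | -3  -2 | = (-3)(-3) - (-2)(1) = 11.
                   | 1  -3 |

Its absolute value is |J| = 11 (the area scaling factor).

Substituting x = -3u - 2v, y = u - 3v into the integrand,

    x - y → -4u + v,

so the integral becomes

    ∬_R (-4u + v) · |J| du dv = ∫_0^2 ∫_0^1 (-44u + 11v) dv du.

Inner (v): 11/2 - 44u.
Outer (u): -77.

Therefore ∬_D (x - y) dx dy = -77.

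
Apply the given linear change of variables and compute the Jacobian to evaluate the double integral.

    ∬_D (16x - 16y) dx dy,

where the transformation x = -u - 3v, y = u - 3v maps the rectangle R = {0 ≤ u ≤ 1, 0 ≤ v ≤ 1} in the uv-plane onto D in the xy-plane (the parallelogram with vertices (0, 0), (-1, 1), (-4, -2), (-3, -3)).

Compute the Jacobian determinant of (x, y) with respect to (u, v):

    ∂(x,y)/∂(u,v) = | -1  -3 | = (-1)(-3) - (-3)(1) = 6.
                   | 1  -3 |

Its absolute value is |J| = 6 (the area scaling factor).

Substituting x = -u - 3v, y = u - 3v into the integrand,

    16x - 16y → -32u,

so the integral becomes

    ∬_R (-32u) · |J| du dv = ∫_0^1 ∫_0^1 (-192u) dv du.

Inner (v): -192u.
Outer (u): -96.

Therefore ∬_D (16x - 16y) dx dy = -96.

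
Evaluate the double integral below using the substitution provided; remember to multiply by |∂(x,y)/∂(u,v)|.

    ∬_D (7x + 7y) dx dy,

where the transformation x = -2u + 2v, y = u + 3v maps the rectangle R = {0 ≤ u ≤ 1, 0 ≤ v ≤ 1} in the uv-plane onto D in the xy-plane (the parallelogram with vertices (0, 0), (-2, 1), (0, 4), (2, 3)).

Compute the Jacobian determinant of (x, y) with respect to (u, v):

    ∂(x,y)/∂(u,v) = | -2  2 | = (-2)(3) - (2)(1) = -8.
                   | 1  3 |

Its absolute value is |J| = 8 (the area scaling factor).

Substituting x = -2u + 2v, y = u + 3v into the integrand,

    7x + 7y → -7u + 35v,

so the integral becomes

    ∬_R (-7u + 35v) · |J| du dv = ∫_0^1 ∫_0^1 (-56u + 280v) dv du.

Inner (v): 140 - 56u.
Outer (u): 112.

Therefore ∬_D (7x + 7y) dx dy = 112.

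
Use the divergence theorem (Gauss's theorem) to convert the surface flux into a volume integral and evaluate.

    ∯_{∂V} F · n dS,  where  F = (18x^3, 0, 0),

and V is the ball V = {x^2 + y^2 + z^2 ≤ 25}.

By the divergence theorem,

    ∯_{∂V} F · n dS = ∭_V (∇ · F) dV.

Compute the divergence:
    ∇ · F = ∂F_x/∂x + ∂F_y/∂y + ∂F_z/∂z = 54x^2 + 0 + 0 = 54x^2.

In spherical coordinates, x = ρ sin(φ) cos(θ), y = ρ sin(φ) sin(θ), z = ρ cos(φ), dV = ρ^2 sin(φ) dρ dφ dθ, with 0 ≤ ρ ≤ 5, 0 ≤ φ ≤ π, 0 ≤ θ ≤ 2π.

The integrand, after substitution and multiplying by the volume element, becomes (54ρ^2sin(φ)^2cos(θ)^2) · ρ^2 sin(φ), so

    ∭_V (∇·F) dV = ∫_0^{2π} ∫_0^{π} ∫_0^{5} (54ρ^2sin(φ)^2cos(θ)^2) · ρ^2 sin(φ) dρ dφ dθ.

Inner (ρ from 0 to 5): 33750sin(φ)^3cos(θ)^2.
Middle (φ from 0 to π): 45000cos(θ)^2.
Outer (θ from 0 to 2π): 45000π.

Therefore ∯_{∂V} F · n dS = 45000π.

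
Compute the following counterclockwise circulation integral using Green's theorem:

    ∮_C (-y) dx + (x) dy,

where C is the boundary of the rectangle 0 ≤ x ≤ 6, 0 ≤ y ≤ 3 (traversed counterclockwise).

Green's theorem converts the closed line integral into a double integral over the enclosed region D:

    ∮_C P dx + Q dy = ∬_D (∂Q/∂x - ∂P/∂y) dA.

Here P = -y, Q = x, so

    ∂Q/∂x = 1,    ∂P/∂y = -1,
    ∂Q/∂x - ∂P/∂y = 2.

D is the region 0 ≤ x ≤ 6, 0 ≤ y ≤ 3. Evaluating the double integral:

    ∬_D (2) dA = ∫_0^{6} ∫_0^{3} (2) dy dx.

Inner (y from 0 to 3): 6.
Outer (x from 0 to 6): 36.

Therefore ∮_C P dx + Q dy = 36.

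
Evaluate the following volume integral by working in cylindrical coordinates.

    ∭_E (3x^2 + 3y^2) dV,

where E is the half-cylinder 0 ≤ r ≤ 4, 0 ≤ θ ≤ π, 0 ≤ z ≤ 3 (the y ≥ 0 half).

In cylindrical coordinates, x = r cos(θ), y = r sin(θ), z = z, and dV = r dr dθ dz.

The integrand becomes 3r^2, so

    ∭_E (3x^2 + 3y^2) dV = ∫_{0}^{π} ∫_{0}^{4} ∫_{0}^{3} (3r^2) · r dz dr dθ.

Inner (z): 9r^3.
Middle (r from 0 to 4): 576.
Outer (θ): 576π.

Therefore the triple integral equals 576π.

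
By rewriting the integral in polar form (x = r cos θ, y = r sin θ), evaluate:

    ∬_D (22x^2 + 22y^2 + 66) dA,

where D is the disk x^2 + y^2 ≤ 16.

The region D is 0 ≤ r ≤ 4, 0 ≤ θ ≤ 2π in polar coordinates, where x = r cos(θ), y = r sin(θ), and dA = r dr dθ.

Under the substitution, the integrand becomes 22r^2 + 66, so

    ∬_D (22x^2 + 22y^2 + 66) dA = ∫_{0}^{2π} ∫_{0}^{4} (22r^2 + 66) · r dr dθ.

Inner integral (in r): ∫_{0}^{4} (22r^2 + 66) · r dr = 1936.

Outer integral (in θ): ∫_{0}^{2π} (1936) dθ = 3872π.

Therefore ∬_D (22x^2 + 22y^2 + 66) dA = 3872π.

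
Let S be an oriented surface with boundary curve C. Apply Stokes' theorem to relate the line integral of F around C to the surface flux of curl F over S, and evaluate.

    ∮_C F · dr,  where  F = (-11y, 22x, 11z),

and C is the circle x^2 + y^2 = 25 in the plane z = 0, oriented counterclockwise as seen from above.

Let S be the flat disk x^2 + y^2 ≤ 25 in the plane z = 0, with upward unit normal n̂ = ẑ. By Stokes' theorem,

    ∮_C F · dr = ∬_S (∇ × F) · n̂ dS = ∬_D (curl F)_z dA,

where D is the disk x^2 + y^2 ≤ 25.

Compute the curl of F = (-11y, 22x, 11z):
    (∇ × F)_x = ∂F_z/∂y - ∂F_y/∂z = 0,
    (∇ × F)_y = ∂F_x/∂z - ∂F_z/∂x = 0,
    (∇ × F)_z = ∂F_y/∂x - ∂F_x/∂y = 33.

On z = 0, (curl F)_z = 33.

Convert to polar (x = r cos θ, y = r sin θ, dA = r dr dθ); the integrand becomes 33, so

    ∬_D (curl F)_z dA = ∫_0^{2π} ∫_0^{5} (33) · r dr dθ.

Inner (r from 0 to 5): 825/2.
Outer (θ from 0 to 2π): 825π.

Therefore ∮_C F · dr = 825π.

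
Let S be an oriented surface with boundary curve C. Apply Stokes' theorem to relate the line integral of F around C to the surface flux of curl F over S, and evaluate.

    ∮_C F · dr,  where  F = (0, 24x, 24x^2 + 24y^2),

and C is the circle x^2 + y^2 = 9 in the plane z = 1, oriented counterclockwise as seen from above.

Let S be the flat disk x^2 + y^2 ≤ 9 in the plane z = 1, with upward unit normal n̂ = ẑ. By Stokes' theorem,

    ∮_C F · dr = ∬_S (∇ × F) · n̂ dS = ∬_D (curl F)_z dA,

where D is the disk x^2 + y^2 ≤ 9.

Compute the curl of F = (0, 24x, 24x^2 + 24y^2):
    (∇ × F)_x = ∂F_z/∂y - ∂F_y/∂z = 48y,
    (∇ × F)_y = ∂F_x/∂z - ∂F_z/∂x = -48x,
    (∇ × F)_z = ∂F_y/∂x - ∂F_x/∂y = 24.

On z = 1, (curl F)_z = 24.

Convert to polar (x = r cos θ, y = r sin θ, dA = r dr dθ); the integrand becomes 24, so

    ∬_D (curl F)_z dA = ∫_0^{2π} ∫_0^{3} (24) · r dr dθ.

Inner (r from 0 to 3): 108.
Outer (θ from 0 to 2π): 216π.

Therefore ∮_C F · dr = 216π.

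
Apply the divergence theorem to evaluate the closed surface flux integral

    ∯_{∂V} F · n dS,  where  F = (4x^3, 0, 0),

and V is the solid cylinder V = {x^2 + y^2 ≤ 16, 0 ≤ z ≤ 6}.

By the divergence theorem,

    ∯_{∂V} F · n dS = ∭_V (∇ · F) dV.

Compute the divergence:
    ∇ · F = ∂F_x/∂x + ∂F_y/∂y + ∂F_z/∂z = 12x^2 + 0 + 0 = 12x^2.

In cylindrical coordinates, x = r cos(θ), y = r sin(θ), z = z, dV = r dr dθ dz, with 0 ≤ r ≤ 4, 0 ≤ θ ≤ 2π, 0 ≤ z ≤ 6.

The integrand, after substitution and multiplying by the volume element, becomes (12r^2cos(θ)^2) · r, so

    ∭_V (∇·F) dV = ∫_0^{2π} ∫_0^{4} ∫_0^{6} (12r^2cos(θ)^2) · r dz dr dθ.

Inner (z from 0 to 6): 72r^3cos(θ)^2.
Middle (r from 0 to 4): 4608cos(θ)^2.
Outer (θ from 0 to 2π): 4608π.

Therefore ∯_{∂V} F · n dS = 4608π.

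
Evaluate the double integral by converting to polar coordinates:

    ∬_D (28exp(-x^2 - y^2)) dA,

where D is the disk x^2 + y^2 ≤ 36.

The region D is 0 ≤ r ≤ 6, 0 ≤ θ ≤ 2π in polar coordinates, where x = r cos(θ), y = r sin(θ), and dA = r dr dθ.

Under the substitution, the integrand becomes 28exp(-r^2), so

    ∬_D (28exp(-x^2 - y^2)) dA = ∫_{0}^{2π} ∫_{0}^{6} (28exp(-r^2)) · r dr dθ.

Inner integral (in r): ∫_{0}^{6} (28exp(-r^2)) · r dr = 14 - 14exp(-36).

Outer integral (in θ): ∫_{0}^{2π} (14 - 14exp(-36)) dθ = -28π exp(-36) + 28π.

Therefore ∬_D (28exp(-x^2 - y^2)) dA = -28π exp(-36) + 28π.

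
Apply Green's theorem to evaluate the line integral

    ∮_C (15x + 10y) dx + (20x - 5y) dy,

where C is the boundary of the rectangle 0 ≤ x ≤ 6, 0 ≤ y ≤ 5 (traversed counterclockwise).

Green's theorem converts the closed line integral into a double integral over the enclosed region D:

    ∮_C P dx + Q dy = ∬_D (∂Q/∂x - ∂P/∂y) dA.

Here P = 15x + 10y, Q = 20x - 5y, so

    ∂Q/∂x = 20,    ∂P/∂y = 10,
    ∂Q/∂x - ∂P/∂y = 10.

D is the region 0 ≤ x ≤ 6, 0 ≤ y ≤ 5. Evaluating the double integral:

    ∬_D (10) dA = ∫_0^{6} ∫_0^{5} (10) dy dx.

Inner (y from 0 to 5): 50.
Outer (x from 0 to 6): 300.

Therefore ∮_C P dx + Q dy = 300.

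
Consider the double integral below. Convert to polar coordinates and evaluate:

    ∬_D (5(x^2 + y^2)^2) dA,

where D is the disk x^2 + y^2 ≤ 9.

The region D is 0 ≤ r ≤ 3, 0 ≤ θ ≤ 2π in polar coordinates, where x = r cos(θ), y = r sin(θ), and dA = r dr dθ.

Under the substitution, the integrand becomes 5r^4, so

    ∬_D (5(x^2 + y^2)^2) dA = ∫_{0}^{2π} ∫_{0}^{3} (5r^4) · r dr dθ.

Inner integral (in r): ∫_{0}^{3} (5r^4) · r dr = 1215/2.

Outer integral (in θ): ∫_{0}^{2π} (1215/2) dθ = 1215π.

Therefore ∬_D (5(x^2 + y^2)^2) dA = 1215π.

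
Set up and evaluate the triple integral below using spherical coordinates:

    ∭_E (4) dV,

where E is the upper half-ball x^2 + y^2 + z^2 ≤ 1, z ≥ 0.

In spherical coordinates, x = ρ sin(φ) cos(θ), y = ρ sin(φ) sin(θ), z = ρ cos(φ), and dV = ρ^2 sin(φ) dρ dφ dθ.

The integrand becomes 4, so

    ∭_E (4) dV = ∫_{0}^{2π} ∫_{0}^{π/2} ∫_{0}^{1} (4) · ρ^2 sin(φ) dρ dφ dθ.

Inner (ρ): 4sin(φ)/3.
Middle (φ): 4/3.
Outer (θ): 8π/3.

Therefore the triple integral equals 8π/3.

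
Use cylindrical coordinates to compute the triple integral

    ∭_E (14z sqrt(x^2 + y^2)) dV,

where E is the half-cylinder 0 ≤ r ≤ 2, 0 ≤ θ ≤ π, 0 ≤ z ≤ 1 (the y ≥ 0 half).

In cylindrical coordinates, x = r cos(θ), y = r sin(θ), z = z, and dV = r dr dθ dz.

The integrand becomes 14r z, so

    ∭_E (14z sqrt(x^2 + y^2)) dV = ∫_{0}^{π} ∫_{0}^{2} ∫_{0}^{1} (14r z) · r dz dr dθ.

Inner (z): 7r^2.
Middle (r from 0 to 2): 56/3.
Outer (θ): 56π/3.

Therefore the triple integral equals 56π/3.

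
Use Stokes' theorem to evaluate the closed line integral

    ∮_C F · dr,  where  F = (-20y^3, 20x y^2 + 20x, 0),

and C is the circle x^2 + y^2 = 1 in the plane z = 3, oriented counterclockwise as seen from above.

Let S be the flat disk x^2 + y^2 ≤ 1 in the plane z = 3, with upward unit normal n̂ = ẑ. By Stokes' theorem,

    ∮_C F · dr = ∬_S (∇ × F) · n̂ dS = ∬_D (curl F)_z dA,

where D is the disk x^2 + y^2 ≤ 1.

Compute the curl of F = (-20y^3, 20x y^2 + 20x, 0):
    (∇ × F)_x = ∂F_z/∂y - ∂F_y/∂z = 0,
    (∇ × F)_y = ∂F_x/∂z - ∂F_z/∂x = 0,
    (∇ × F)_z = ∂F_y/∂x - ∂F_x/∂y = 80y^2 + 20.

On z = 3, (curl F)_z = 80y^2 + 20.

Convert to polar (x = r cos θ, y = r sin θ, dA = r dr dθ); the integrand becomes 80r^2sin(θ)^2 + 20, so

    ∬_D (curl F)_z dA = ∫_0^{2π} ∫_0^{1} (80r^2sin(θ)^2 + 20) · r dr dθ.

Inner (r from 0 to 1): 20 - 10cos(2θ).
Outer (θ from 0 to 2π): 40π.

Therefore ∮_C F · dr = 40π.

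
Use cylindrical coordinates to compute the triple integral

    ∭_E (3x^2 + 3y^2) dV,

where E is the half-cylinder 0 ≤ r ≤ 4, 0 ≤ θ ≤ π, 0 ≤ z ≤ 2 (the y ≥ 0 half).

In cylindrical coordinates, x = r cos(θ), y = r sin(θ), z = z, and dV = r dr dθ dz.

The integrand becomes 3r^2, so

    ∭_E (3x^2 + 3y^2) dV = ∫_{0}^{π} ∫_{0}^{4} ∫_{0}^{2} (3r^2) · r dz dr dθ.

Inner (z): 6r^3.
Middle (r from 0 to 4): 384.
Outer (θ): 384π.

Therefore the triple integral equals 384π.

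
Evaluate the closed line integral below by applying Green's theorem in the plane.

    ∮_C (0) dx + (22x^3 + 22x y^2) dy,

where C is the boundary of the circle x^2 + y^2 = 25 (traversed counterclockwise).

Green's theorem converts the closed line integral into a double integral over the enclosed region D:

    ∮_C P dx + Q dy = ∬_D (∂Q/∂x - ∂P/∂y) dA.

Here P = 0, Q = 22x^3 + 22x y^2, so

    ∂Q/∂x = 66x^2 + 22y^2,    ∂P/∂y = 0,
    ∂Q/∂x - ∂P/∂y = 66x^2 + 22y^2.

D is the region x^2 + y^2 ≤ 25. Evaluating the double integral:

In polar coordinates (x = r cos θ, y = r sin θ, dA = r dr dθ) the integrand becomes 22r^2(cos(2θ) + 2), so

    ∬_D (66x^2 + 22y^2) dA = ∫_0^{2π} ∫_0^{5} (22r^2(cos(2θ) + 2)) · r dr dθ.

Inner (r from 0 to 5): 20625/2 - 6875sin(θ)^2.
Outer (θ from 0 to 2π): 13750π.

Therefore ∮_C P dx + Q dy = 13750π.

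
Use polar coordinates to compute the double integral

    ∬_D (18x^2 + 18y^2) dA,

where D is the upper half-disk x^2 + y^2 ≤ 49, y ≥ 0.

The region D is 0 ≤ r ≤ 7, 0 ≤ θ ≤ π in polar coordinates, where x = r cos(θ), y = r sin(θ), and dA = r dr dθ.

Under the substitution, the integrand becomes 18r^2, so

    ∬_D (18x^2 + 18y^2) dA = ∫_{0}^{π} ∫_{0}^{7} (18r^2) · r dr dθ.

Inner integral (in r): ∫_{0}^{7} (18r^2) · r dr = 21609/2.

Outer integral (in θ): ∫_{0}^{π} (21609/2) dθ = 21609π/2.

Therefore ∬_D (18x^2 + 18y^2) dA = 21609π/2.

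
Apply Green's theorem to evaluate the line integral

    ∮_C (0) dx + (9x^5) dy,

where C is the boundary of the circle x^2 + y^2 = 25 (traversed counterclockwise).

Green's theorem converts the closed line integral into a double integral over the enclosed region D:

    ∮_C P dx + Q dy = ∬_D (∂Q/∂x - ∂P/∂y) dA.

Here P = 0, Q = 9x^5, so

    ∂Q/∂x = 45x^4,    ∂P/∂y = 0,
    ∂Q/∂x - ∂P/∂y = 45x^4.

D is the region x^2 + y^2 ≤ 25. Evaluating the double integral:

In polar coordinates (x = r cos θ, y = r sin θ, dA = r dr dθ) the integrand becomes 45r^4cos(θ)^4, so

    ∬_D (45x^4) dA = ∫_0^{2π} ∫_0^{5} (45r^4cos(θ)^4) · r dr dθ.

Inner (r from 0 to 5): 234375cos(θ)^4/2.
Outer (θ from 0 to 2π): 703125π/8.

Therefore ∮_C P dx + Q dy = 703125π/8.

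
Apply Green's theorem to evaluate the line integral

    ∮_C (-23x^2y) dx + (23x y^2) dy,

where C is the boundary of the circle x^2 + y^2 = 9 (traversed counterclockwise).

Green's theorem converts the closed line integral into a double integral over the enclosed region D:

    ∮_C P dx + Q dy = ∬_D (∂Q/∂x - ∂P/∂y) dA.

Here P = -23x^2y, Q = 23x y^2, so

    ∂Q/∂x = 23y^2,    ∂P/∂y = -23x^2,
    ∂Q/∂x - ∂P/∂y = 23x^2 + 23y^2.

D is the region x^2 + y^2 ≤ 9. Evaluating the double integral:

In polar coordinates (x = r cos θ, y = r sin θ, dA = r dr dθ) the integrand becomes 23r^2, so

    ∬_D (23x^2 + 23y^2) dA = ∫_0^{2π} ∫_0^{3} (23r^2) · r dr dθ.

Inner (r from 0 to 3): 1863/4.
Outer (θ from 0 to 2π): 1863π/2.

Therefore ∮_C P dx + Q dy = 1863π/2.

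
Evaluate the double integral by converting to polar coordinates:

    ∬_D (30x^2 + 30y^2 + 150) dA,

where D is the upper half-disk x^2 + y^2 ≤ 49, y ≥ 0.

The region D is 0 ≤ r ≤ 7, 0 ≤ θ ≤ π in polar coordinates, where x = r cos(θ), y = r sin(θ), and dA = r dr dθ.

Under the substitution, the integrand becomes 30r^2 + 150, so

    ∬_D (30x^2 + 30y^2 + 150) dA = ∫_{0}^{π} ∫_{0}^{7} (30r^2 + 150) · r dr dθ.

Inner integral (in r): ∫_{0}^{7} (30r^2 + 150) · r dr = 43365/2.

Outer integral (in θ): ∫_{0}^{π} (43365/2) dθ = 43365π/2.

Therefore ∬_D (30x^2 + 30y^2 + 150) dA = 43365π/2.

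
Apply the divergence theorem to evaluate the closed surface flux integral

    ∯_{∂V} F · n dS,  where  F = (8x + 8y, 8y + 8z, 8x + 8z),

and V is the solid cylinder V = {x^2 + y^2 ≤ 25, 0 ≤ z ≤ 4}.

By the divergence theorem,

    ∯_{∂V} F · n dS = ∭_V (∇ · F) dV.

Compute the divergence:
    ∇ · F = ∂F_x/∂x + ∂F_y/∂y + ∂F_z/∂z = 8 + 8 + 8 = 24.

In cylindrical coordinates, x = r cos(θ), y = r sin(θ), z = z, dV = r dr dθ dz, with 0 ≤ r ≤ 5, 0 ≤ θ ≤ 2π, 0 ≤ z ≤ 4.

The integrand, after substitution and multiplying by the volume element, becomes (24) · r, so

    ∭_V (∇·F) dV = ∫_0^{2π} ∫_0^{5} ∫_0^{4} (24) · r dz dr dθ.

Inner (z from 0 to 4): 96r.
Middle (r from 0 to 5): 1200.
Outer (θ from 0 to 2π): 2400π.

Therefore ∯_{∂V} F · n dS = 2400π.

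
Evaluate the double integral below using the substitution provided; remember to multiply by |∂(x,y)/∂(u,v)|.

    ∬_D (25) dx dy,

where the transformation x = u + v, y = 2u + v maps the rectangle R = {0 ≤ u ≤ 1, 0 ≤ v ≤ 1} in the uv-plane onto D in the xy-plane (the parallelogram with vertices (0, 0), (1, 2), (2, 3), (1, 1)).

Compute the Jacobian determinant of (x, y) with respect to (u, v):

    ∂(x,y)/∂(u,v) = | 1  1 | = (1)(1) - (1)(2) = -1.
                   | 2  1 |

Its absolute value is |J| = 1 (the area scaling factor).

Substituting x = u + v, y = 2u + v into the integrand,

    25 → 25,

so the integral becomes

    ∬_R (25) · |J| du dv = ∫_0^1 ∫_0^1 (25) dv du.

Inner (v): 25.
Outer (u): 25.

Therefore ∬_D (25) dx dy = 25.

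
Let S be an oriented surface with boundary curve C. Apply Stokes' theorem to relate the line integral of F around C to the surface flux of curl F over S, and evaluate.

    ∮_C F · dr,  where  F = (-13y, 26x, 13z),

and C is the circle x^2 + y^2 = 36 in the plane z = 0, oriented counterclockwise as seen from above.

Let S be the flat disk x^2 + y^2 ≤ 36 in the plane z = 0, with upward unit normal n̂ = ẑ. By Stokes' theorem,

    ∮_C F · dr = ∬_S (∇ × F) · n̂ dS = ∬_D (curl F)_z dA,

where D is the disk x^2 + y^2 ≤ 36.

Compute the curl of F = (-13y, 26x, 13z):
    (∇ × F)_x = ∂F_z/∂y - ∂F_y/∂z = 0,
    (∇ × F)_y = ∂F_x/∂z - ∂F_z/∂x = 0,
    (∇ × F)_z = ∂F_y/∂x - ∂F_x/∂y = 39.

On z = 0, (curl F)_z = 39.

Convert to polar (x = r cos θ, y = r sin θ, dA = r dr dθ); the integrand becomes 39, so

    ∬_D (curl F)_z dA = ∫_0^{2π} ∫_0^{6} (39) · r dr dθ.

Inner (r from 0 to 6): 702.
Outer (θ from 0 to 2π): 1404π.

Therefore ∮_C F · dr = 1404π.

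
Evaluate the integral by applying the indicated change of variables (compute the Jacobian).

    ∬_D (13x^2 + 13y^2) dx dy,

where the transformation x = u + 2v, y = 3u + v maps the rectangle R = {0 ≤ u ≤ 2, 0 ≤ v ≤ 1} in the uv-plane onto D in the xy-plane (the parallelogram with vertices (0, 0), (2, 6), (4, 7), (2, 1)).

Compute the Jacobian determinant of (x, y) with respect to (u, v):

    ∂(x,y)/∂(u,v) = | 1  2 | = (1)(1) - (2)(3) = -5.
                   | 3  1 |

Its absolute value is |J| = 5 (the area scaling factor).

Substituting x = u + 2v, y = 3u + v into the integrand,

    13x^2 + 13y^2 → 130u^2 + 130u v + 65v^2,

so the integral becomes

    ∬_R (130u^2 + 130u v + 65v^2) · |J| du dv = ∫_0^2 ∫_0^1 (650u^2 + 650u v + 325v^2) dv du.

Inner (v): 650u^2 + 325u + 325/3.
Outer (u): 2600.

Therefore ∬_D (13x^2 + 13y^2) dx dy = 2600.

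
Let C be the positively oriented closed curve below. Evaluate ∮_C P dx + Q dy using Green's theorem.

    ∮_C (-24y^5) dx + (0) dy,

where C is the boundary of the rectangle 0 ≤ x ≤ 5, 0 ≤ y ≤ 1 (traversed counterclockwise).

Green's theorem converts the closed line integral into a double integral over the enclosed region D:

    ∮_C P dx + Q dy = ∬_D (∂Q/∂x - ∂P/∂y) dA.

Here P = -24y^5, Q = 0, so

    ∂Q/∂x = 0,    ∂P/∂y = -120y^4,
    ∂Q/∂x - ∂P/∂y = 120y^4.

D is the region 0 ≤ x ≤ 5, 0 ≤ y ≤ 1. Evaluating the double integral:

    ∬_D (120y^4) dA = ∫_0^{5} ∫_0^{1} (120y^4) dy dx.

Inner (y from 0 to 1): 24.
Outer (x from 0 to 5): 120.

Therefore ∮_C P dx + Q dy = 120.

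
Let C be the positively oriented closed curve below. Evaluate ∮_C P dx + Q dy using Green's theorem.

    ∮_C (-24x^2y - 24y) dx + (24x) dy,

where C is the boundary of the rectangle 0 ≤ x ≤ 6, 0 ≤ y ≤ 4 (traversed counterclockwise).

Green's theorem converts the closed line integral into a double integral over the enclosed region D:

    ∮_C P dx + Q dy = ∬_D (∂Q/∂x - ∂P/∂y) dA.

Here P = -24x^2y - 24y, Q = 24x, so

    ∂Q/∂x = 24,    ∂P/∂y = -24x^2 - 24,
    ∂Q/∂x - ∂P/∂y = 24x^2 + 48.

D is the region 0 ≤ x ≤ 6, 0 ≤ y ≤ 4. Evaluating the double integral:

    ∬_D (24x^2 + 48) dA = ∫_0^{6} ∫_0^{4} (24x^2 + 48) dy dx.

Inner (y from 0 to 4): 96x^2 + 192.
Outer (x from 0 to 6): 8064.

Therefore ∮_C P dx + Q dy = 8064.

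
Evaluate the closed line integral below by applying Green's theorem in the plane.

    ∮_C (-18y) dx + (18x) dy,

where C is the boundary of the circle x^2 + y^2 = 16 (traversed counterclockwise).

Green's theorem converts the closed line integral into a double integral over the enclosed region D:

    ∮_C P dx + Q dy = ∬_D (∂Q/∂x - ∂P/∂y) dA.

Here P = -18y, Q = 18x, so

    ∂Q/∂x = 18,    ∂P/∂y = -18,
    ∂Q/∂x - ∂P/∂y = 36.

D is the region x^2 + y^2 ≤ 16. Evaluating the double integral:

In polar coordinates (x = r cos θ, y = r sin θ, dA = r dr dθ) the integrand becomes 36, so

    ∬_D (36) dA = ∫_0^{2π} ∫_0^{4} (36) · r dr dθ.

Inner (r from 0 to 4): 288.
Outer (θ from 0 to 2π): 576π.

Therefore ∮_C P dx + Q dy = 576π.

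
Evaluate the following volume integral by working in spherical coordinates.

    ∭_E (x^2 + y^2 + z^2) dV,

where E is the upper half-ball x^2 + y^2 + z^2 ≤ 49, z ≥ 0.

In spherical coordinates, x = ρ sin(φ) cos(θ), y = ρ sin(φ) sin(θ), z = ρ cos(φ), and dV = ρ^2 sin(φ) dρ dφ dθ.

The integrand becomes ρ^2, so

    ∭_E (x^2 + y^2 + z^2) dV = ∫_{0}^{2π} ∫_{0}^{π/2} ∫_{0}^{7} (ρ^2) · ρ^2 sin(φ) dρ dφ dθ.

Inner (ρ): 16807sin(φ)/5.
Middle (φ): 16807/5.
Outer (θ): 33614π/5.

Therefore the triple integral equals 33614π/5.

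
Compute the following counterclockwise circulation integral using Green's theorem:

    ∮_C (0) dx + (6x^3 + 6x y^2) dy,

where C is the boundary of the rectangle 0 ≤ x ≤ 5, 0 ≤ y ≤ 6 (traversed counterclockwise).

Green's theorem converts the closed line integral into a double integral over the enclosed region D:

    ∮_C P dx + Q dy = ∬_D (∂Q/∂x - ∂P/∂y) dA.

Here P = 0, Q = 6x^3 + 6x y^2, so

    ∂Q/∂x = 18x^2 + 6y^2,    ∂P/∂y = 0,
    ∂Q/∂x - ∂P/∂y = 18x^2 + 6y^2.

D is the region 0 ≤ x ≤ 5, 0 ≤ y ≤ 6. Evaluating the double integral:

    ∬_D (18x^2 + 6y^2) dA = ∫_0^{5} ∫_0^{6} (18x^2 + 6y^2) dy dx.

Inner (y from 0 to 6): 108x^2 + 432.
Outer (x from 0 to 5): 6660.

Therefore ∮_C P dx + Q dy = 6660.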